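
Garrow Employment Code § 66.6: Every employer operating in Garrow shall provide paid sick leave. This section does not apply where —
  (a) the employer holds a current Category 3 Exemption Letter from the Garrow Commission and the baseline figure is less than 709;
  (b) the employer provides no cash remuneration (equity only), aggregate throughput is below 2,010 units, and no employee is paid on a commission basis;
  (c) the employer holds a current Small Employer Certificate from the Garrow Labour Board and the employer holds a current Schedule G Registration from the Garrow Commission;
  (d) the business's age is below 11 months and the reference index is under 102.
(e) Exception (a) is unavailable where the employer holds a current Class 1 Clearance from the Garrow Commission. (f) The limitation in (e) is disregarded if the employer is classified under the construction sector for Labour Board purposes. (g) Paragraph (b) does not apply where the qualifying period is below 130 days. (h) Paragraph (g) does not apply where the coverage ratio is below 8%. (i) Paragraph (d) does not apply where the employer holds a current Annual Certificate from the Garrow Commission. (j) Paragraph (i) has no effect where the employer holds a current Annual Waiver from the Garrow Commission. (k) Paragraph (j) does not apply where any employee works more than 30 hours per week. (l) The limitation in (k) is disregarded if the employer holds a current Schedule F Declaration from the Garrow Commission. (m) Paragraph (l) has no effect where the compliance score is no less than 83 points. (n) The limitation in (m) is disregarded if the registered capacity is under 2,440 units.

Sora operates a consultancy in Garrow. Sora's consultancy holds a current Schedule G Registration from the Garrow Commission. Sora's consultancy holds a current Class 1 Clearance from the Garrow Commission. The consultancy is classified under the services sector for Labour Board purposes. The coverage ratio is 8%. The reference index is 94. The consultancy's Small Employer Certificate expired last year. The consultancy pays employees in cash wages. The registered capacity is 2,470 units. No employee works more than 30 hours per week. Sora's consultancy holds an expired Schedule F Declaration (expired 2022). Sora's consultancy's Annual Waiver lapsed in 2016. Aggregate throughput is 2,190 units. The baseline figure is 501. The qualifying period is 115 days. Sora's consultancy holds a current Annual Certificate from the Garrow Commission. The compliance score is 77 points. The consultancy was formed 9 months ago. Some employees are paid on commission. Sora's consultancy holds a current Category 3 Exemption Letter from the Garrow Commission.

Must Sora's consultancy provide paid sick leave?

Exception (a): a current Category 3 Exemption Letter is held; the baseline figure is 501, less than the 709 limit — every condition holds. Turning to paragraphs (e)–(f): (e) operates against (a): a current Class 1 Clearance is held. (f) is not triggered (the consultancy is classified under the services sector), so (e) stands. (a) is therefore removed.
Exception (b) does not apply: employees are paid cash wages.
Exception (c) fails — the Small Employer Certificate has expired.
Exception (d)'s conditions are all satisfied: the business's age is 9 months, below the 11 months limit; the reference index is 94, under the 102 limit. However, paragraphs (i)–(n) must be considered: (i) is engaged — a current Annual Certificate is held. (j), which would lift (i), is inapplicable — no current Annual Waiver is held. Exception (d) does not apply.
No exception is made out. Sora's consultancy falls within the general rule.

Yes — Sora's consultancy must provide paid sick leave.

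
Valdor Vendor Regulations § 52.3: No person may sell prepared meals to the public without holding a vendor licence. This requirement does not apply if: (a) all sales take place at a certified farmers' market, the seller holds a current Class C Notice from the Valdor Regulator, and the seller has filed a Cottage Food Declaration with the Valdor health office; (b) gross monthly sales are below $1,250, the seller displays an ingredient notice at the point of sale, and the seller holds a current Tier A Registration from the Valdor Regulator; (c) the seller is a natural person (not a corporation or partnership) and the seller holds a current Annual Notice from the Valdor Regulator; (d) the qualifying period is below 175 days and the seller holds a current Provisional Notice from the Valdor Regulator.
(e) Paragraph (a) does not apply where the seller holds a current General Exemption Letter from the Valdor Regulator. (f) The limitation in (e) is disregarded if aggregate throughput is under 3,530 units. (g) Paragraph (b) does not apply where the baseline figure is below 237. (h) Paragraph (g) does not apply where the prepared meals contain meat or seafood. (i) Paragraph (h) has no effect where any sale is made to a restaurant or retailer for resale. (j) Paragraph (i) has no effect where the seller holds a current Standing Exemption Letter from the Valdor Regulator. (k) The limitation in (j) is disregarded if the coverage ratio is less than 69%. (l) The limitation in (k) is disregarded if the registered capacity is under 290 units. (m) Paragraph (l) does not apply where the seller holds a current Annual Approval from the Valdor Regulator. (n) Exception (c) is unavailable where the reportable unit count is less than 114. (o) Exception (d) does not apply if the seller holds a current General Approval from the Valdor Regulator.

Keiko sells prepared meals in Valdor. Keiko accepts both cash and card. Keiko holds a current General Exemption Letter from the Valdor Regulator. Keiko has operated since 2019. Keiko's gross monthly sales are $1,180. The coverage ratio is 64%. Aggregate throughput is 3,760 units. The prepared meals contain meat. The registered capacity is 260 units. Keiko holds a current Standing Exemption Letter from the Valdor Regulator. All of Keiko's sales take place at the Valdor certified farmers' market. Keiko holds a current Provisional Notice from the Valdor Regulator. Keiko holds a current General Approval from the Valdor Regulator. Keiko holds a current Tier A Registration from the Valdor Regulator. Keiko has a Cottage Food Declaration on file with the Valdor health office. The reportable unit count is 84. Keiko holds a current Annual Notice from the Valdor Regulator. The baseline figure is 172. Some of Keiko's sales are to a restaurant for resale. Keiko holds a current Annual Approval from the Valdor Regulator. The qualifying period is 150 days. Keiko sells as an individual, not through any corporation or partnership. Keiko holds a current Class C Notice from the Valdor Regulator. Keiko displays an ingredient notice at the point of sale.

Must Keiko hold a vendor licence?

Exception (a): all sales are at a certified farmers' market; a current Class C Notice is held; a Cottage Food Declaration is on file — every condition holds. Turning to paragraphs (e)–(f): (e) is engaged — a current General Exemption Letter is held. (f), which would lift (e), does not operate here — aggregate throughput is 3,760 units, not under 3,530 units. (a) is therefore removed.
All of (b)'s requirements are met (gross monthly sales are $1,180, below the $1,250 limit; an ingredient notice is displayed; a current Tier A Registration is held). However, paragraphs (g)–(m) must be considered: (g) is engaged — the baseline figure is 172, below the 237 limit. (h) would limit (g) — the prepared meals contain meat — but (i) sets (h) aside: (i) operates against (h): some sales are to a restaurant for resale. (j) would limit (i) — a current Standing Exemption Letter is held — but (k) sets (j) aside: (k) operates against (j): the coverage ratio is 64%, less than the 69% limit. (l) is triggered (the registered capacity is 260 units, under the 290 units limit), but is set aside by (m): (m) applies — a current Annual Approval is held. (b) is therefore removed.
All of (c)'s requirements are met (the seller is a natural person; a current Annual Notice is held). Turning to paragraph (n): (n) is triggered — the reportable unit count is 84, less than the 114 limit. Exception (c) does not apply.
Exception (d)'s conditions are all satisfied: the qualifying period is 150 days, below the 175 days limit; a current Provisional Notice is held. But applying paragraph (o): (o) operates against (d): a current General Approval is held. So (d) is unavailable.
Every exception is unavailable, so the rule governs.

Yes — Keiko must hold a vendor licence.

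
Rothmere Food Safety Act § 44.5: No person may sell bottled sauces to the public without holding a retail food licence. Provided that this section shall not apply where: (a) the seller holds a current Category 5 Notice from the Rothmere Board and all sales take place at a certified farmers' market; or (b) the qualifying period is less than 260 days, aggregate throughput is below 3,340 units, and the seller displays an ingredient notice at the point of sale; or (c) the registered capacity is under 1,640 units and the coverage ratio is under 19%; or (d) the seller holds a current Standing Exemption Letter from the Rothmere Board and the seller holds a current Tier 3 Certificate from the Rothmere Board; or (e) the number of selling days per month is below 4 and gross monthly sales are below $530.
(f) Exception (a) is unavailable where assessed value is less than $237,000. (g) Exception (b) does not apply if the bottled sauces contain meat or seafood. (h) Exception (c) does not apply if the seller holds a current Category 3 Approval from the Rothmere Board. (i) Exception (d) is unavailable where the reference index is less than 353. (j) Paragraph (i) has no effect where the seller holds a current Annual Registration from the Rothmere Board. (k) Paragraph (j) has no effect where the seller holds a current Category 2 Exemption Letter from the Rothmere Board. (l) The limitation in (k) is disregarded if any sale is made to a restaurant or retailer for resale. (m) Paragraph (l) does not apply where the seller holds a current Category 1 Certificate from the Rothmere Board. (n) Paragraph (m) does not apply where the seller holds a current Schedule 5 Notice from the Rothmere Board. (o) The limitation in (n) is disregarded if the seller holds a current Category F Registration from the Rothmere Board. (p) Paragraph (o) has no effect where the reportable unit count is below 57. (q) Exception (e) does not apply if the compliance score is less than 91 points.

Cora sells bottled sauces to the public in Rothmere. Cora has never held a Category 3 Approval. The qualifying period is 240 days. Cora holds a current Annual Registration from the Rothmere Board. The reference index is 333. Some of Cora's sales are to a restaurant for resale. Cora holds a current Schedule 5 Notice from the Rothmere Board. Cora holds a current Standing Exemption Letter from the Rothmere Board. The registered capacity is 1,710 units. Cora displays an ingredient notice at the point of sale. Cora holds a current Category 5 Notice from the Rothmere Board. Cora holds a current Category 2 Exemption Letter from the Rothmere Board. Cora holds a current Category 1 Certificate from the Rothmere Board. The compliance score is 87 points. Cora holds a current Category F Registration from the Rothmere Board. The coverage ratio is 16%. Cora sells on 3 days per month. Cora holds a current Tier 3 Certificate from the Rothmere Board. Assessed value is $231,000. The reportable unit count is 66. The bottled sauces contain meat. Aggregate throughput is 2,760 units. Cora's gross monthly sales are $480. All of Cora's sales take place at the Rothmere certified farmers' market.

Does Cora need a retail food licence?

Yes — Cora must hold a retail food licence.

Exception (a)'s conditions are all satisfied: a current Category 5 Notice is held; all sales are at a certified farmers' market. But applying paragraph (f): (f) applies — assessed value is $231,000, less than the $237,000 limit. So (a) is unavailable.
Exception (b): the qualifying period is 240 days, less than the 260 days limit; aggregate throughput is 2,760 units, below the 3,340 units limit; an ingredient notice is displayed — every condition holds. But: (g) is triggered — the bottled sauces contain meat. Exception (b) does not apply.
Exception (c) fails — the registered capacity is 1,710 units, not under 1,640 units.
All of (d)'s requirements are met (a current Standing Exemption Letter is held; a current Tier 3 Certificate is held). But applying paragraphs (i)–(p): (i) operates against (d): the reference index is 333, less than the 353 limit. (j) would limit (i) — a current Annual Registration is held — but (k) sets (j) aside: (k) applies — a current Category 2 Exemption Letter is held. (l) is engaged (some sales are to a restaurant for resale), but yields to (m): (m) operates against (l): a current Category 1 Certificate is held. (n) is engaged (a current Schedule 5 Notice is held), but is displaced by (o): (o) is triggered — a current Category F Registration is held. (p) is not engaged (the reportable unit count is 66, not below 57), so (o) stands. (d) is therefore removed.
Exception (e) is satisfied on its face — the number of selling days per month is 3, below the 4 limit; gross monthly sales are $480, below the $530 limit. But: (q) is engaged — the compliance score is 87 points, less than the 91 points limit. So (e) is unavailable.
Every exception is unavailable, so the rule governs.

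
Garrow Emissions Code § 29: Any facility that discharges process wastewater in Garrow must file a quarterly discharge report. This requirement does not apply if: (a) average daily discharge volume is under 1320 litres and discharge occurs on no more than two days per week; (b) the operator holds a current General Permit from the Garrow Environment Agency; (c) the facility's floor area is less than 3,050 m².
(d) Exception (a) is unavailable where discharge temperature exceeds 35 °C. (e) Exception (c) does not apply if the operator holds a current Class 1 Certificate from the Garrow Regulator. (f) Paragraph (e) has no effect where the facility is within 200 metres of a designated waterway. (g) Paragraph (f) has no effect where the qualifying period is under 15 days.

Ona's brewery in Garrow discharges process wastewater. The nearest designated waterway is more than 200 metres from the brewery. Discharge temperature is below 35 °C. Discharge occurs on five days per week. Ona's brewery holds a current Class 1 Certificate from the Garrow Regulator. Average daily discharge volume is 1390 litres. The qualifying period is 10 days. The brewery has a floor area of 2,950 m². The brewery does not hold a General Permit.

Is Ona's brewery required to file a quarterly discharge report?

Exception (a) does not apply: average daily discharge volume is 1390 litres, not under 1320 litres.
Exception (b) does not apply: no General Permit is held.
Exception (c): the facility's floor area is 2,950 m², less than the 3,050 m² limit — every condition holds. But applying paragraphs (e)–(g): (e) is engaged — a current Class 1 Certificate is held. (f), which would lift (e), is inapplicable — the brewery is more than 200 m from any designated waterway. (c) is therefore removed.
No exception is made out. Ona's brewery falls within the general rule.

Yes — Ona's brewery must file a quarterly discharge report.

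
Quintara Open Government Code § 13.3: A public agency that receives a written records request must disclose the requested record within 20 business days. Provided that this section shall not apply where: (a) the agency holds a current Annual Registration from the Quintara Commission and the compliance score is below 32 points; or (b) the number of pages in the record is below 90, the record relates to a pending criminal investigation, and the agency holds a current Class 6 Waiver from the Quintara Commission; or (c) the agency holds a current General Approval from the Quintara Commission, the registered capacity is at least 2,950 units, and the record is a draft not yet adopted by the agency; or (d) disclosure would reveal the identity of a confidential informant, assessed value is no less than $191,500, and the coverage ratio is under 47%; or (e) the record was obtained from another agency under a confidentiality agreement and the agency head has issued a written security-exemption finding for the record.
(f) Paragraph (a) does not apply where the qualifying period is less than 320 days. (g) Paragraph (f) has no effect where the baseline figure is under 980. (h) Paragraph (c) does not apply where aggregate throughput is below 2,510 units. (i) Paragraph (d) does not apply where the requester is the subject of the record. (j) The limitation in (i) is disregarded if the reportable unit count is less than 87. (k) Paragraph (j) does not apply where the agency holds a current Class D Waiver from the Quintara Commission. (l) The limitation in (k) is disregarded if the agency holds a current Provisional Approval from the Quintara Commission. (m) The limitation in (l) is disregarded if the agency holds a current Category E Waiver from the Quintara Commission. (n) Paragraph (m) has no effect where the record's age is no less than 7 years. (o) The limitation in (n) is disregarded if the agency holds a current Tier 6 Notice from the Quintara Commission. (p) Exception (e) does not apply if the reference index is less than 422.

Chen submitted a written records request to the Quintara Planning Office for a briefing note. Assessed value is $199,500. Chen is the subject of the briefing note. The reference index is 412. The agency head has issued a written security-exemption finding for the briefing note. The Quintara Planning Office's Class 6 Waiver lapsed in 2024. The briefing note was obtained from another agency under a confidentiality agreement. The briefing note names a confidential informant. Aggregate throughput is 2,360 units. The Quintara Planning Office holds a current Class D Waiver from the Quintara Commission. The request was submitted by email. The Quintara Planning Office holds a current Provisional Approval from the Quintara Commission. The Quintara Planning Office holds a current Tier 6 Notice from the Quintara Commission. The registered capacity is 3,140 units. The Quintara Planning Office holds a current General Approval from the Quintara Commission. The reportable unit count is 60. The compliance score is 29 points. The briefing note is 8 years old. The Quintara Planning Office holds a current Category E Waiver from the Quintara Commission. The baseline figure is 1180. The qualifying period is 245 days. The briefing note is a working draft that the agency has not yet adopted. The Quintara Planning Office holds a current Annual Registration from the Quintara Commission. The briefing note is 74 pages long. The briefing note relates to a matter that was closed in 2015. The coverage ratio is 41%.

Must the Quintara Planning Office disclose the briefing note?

Yes — the Quintara Planning Office must disclose the briefing note.

Exception (a)'s conditions are all satisfied: a current Annual Registration is held; the compliance score is 29 points, below the 32 points limit. However, paragraphs (f)–(g) must be considered: (f) operates — the qualifying period is 245 days, less than the 320 days limit. (g), which would lift (f), is inapplicable — the baseline figure is 1,180, not under 980. (a) is therefore removed.
Exception (b) requires that the record relates to a pending criminal investigation; but the briefing note relates to a closed matter, so (b) is unavailable.
Exception (c) is satisfied on its face — a current General Approval is held; the registered capacity is 3,140 units, meeting the 2,950 units threshold; the briefing note is an unadopted draft. Turning to paragraph (h): (h) is triggered — aggregate throughput is 2,360 units, below the 2,510 units limit. Exception (c) does not apply.
Exception (d)'s conditions are all satisfied: the briefing note names a confidential informant; assessed value is $199,500, meeting the $191,500 threshold; the coverage ratio is 41%, under the 47% limit. But: (i) operates against (d): Chen is the subject of the briefing note. (j) would limit (i) — the reportable unit count is 60, less than the 87 limit — but (k) sets (j) aside: (k) operates against (j): a current Class D Waiver is held. (l) would limit (k) — a current Provisional Approval is held — but (m) sets (l) aside: (m) operates — a current Category E Waiver is held. (n) applies (the record's age is 8 years, meeting the 7 years threshold), but is displaced by (o): (o) is triggered — a current Tier 6 Notice is held. So (d) is unavailable.
All of (e)'s requirements are met (the briefing note was obtained under a confidentiality agreement; a written security-exemption finding has been issued). However, paragraph (p) must be considered: (p) applies — the reference index is 412, less than the 422 limit. So (e) is unavailable.
No exception is made out. the Quintara Planning Office falls within the general rule.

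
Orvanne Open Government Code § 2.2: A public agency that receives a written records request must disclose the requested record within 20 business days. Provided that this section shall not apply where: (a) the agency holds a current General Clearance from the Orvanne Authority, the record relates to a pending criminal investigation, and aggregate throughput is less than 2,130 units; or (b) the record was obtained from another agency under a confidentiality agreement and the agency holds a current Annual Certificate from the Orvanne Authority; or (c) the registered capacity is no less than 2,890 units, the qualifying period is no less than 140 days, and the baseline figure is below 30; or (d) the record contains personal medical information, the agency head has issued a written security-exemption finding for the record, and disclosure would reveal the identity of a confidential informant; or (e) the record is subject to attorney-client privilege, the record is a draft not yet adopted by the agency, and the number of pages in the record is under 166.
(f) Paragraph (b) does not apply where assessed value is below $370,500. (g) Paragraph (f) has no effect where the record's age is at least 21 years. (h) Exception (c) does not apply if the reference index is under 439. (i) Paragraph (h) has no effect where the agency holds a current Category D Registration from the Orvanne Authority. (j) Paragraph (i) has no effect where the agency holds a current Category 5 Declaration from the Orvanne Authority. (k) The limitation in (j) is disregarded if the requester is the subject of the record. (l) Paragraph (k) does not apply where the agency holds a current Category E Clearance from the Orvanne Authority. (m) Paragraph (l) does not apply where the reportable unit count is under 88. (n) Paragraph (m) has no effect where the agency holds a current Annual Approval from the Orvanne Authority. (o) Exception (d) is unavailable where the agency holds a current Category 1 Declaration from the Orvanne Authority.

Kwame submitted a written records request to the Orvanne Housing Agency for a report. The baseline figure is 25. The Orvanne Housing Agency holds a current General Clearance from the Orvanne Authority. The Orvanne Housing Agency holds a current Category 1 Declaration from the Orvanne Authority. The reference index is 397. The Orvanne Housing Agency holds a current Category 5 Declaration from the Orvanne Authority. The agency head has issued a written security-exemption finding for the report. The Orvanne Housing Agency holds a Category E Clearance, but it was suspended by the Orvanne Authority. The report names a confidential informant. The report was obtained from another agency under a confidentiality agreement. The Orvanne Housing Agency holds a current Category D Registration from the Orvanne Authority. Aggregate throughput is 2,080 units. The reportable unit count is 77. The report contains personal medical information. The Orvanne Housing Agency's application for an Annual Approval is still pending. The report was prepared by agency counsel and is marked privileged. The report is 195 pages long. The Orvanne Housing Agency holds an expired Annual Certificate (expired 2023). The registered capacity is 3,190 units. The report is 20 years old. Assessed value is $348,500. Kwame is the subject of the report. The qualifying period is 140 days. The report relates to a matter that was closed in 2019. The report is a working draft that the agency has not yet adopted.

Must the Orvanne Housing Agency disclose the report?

Exception (a) does not apply: the report relates to a closed matter.
Exception (b) does not apply: there is no Annual Certificate in force.
All of (c)'s requirements are met (the registered capacity is 3,190 units, meeting the 2,890 units threshold; the qualifying period is 140 days, meeting the 140 days threshold; the baseline figure is 25, below the 30 limit). Applying paragraphs (h)–(n): (h) applies (the reference index is 397, under the 439 limit), but yields to (i): (i) operates — a current Category D Registration is held. (j) would limit (i) — a current Category 5 Declaration is held — but (k) sets (j) aside: (k) operates — Kwame is the subject of the report. (l), which would lift (k), is not engaged — the Category E Clearance is not current. Exception (c) stands.
Exception (d) is satisfied on its face — the report contains personal medical information; a written security-exemption finding has been issued; the report names a confidential informant. But applying paragraph (o): (o) is triggered — a current Category 1 Declaration is held. So (d) is unavailable.
Exception (e) does not apply: the number of pages in the record is 195, not under 166.

No — exception (c) applies; the Orvanne Housing Agency is not required to disclose the report.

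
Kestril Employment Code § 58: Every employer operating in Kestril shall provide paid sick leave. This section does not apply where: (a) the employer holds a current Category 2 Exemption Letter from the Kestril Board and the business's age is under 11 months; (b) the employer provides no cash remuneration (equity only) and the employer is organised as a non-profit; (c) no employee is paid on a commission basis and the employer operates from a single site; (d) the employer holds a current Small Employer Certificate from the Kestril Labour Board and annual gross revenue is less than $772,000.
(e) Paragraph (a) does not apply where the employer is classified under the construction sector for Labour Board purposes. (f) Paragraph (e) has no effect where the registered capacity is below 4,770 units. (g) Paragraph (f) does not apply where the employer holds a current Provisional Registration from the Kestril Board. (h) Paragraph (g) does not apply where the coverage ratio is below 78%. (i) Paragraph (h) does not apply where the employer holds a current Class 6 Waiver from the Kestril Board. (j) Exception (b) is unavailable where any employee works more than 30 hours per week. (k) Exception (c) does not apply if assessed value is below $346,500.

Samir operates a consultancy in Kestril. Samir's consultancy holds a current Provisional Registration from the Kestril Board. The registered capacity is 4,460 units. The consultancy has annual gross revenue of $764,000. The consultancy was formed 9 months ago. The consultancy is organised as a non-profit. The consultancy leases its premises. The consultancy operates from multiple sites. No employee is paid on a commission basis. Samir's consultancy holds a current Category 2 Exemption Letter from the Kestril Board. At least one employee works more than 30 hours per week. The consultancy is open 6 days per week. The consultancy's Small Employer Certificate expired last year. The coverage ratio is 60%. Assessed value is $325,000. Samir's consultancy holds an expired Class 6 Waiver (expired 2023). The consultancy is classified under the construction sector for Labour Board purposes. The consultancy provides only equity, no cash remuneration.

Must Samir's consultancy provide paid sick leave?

Exception (a): a current Category 2 Exemption Letter is held; the business's age is 9 months, under the 11 months limit — every condition holds. As to paragraphs (e)–(i): (e) applies (the consultancy is classified under the construction sector), but yields to (f): (f) operates against (e): the registered capacity is 4,460 units, below the 4,770 units limit. (g) would limit (f) — a current Provisional Registration is held — but (h) sets (g) aside: (h) operates — the coverage ratio is 60%, below the 78% limit. (i) does not operate here (the Class 6 Waiver is not current), so (h) stands. Exception (a) stands.
All of (b)'s requirements are met (remuneration is equity-only; the employer is a non-profit). But: (j) operates against (b): at least one employee exceeds 30 hours/week. Exception (b) does not apply.
Exception (c) does not apply: the employer operates from multiple sites.
Exception (d) requires that the employer holds a current Small Employer Certificate from the Kestril Labour Board; but the Small Employer Certificate has expired, so (d) is unavailable.

No — exception (a) applies; Samir's consultancy is not required to provide paid sick leave.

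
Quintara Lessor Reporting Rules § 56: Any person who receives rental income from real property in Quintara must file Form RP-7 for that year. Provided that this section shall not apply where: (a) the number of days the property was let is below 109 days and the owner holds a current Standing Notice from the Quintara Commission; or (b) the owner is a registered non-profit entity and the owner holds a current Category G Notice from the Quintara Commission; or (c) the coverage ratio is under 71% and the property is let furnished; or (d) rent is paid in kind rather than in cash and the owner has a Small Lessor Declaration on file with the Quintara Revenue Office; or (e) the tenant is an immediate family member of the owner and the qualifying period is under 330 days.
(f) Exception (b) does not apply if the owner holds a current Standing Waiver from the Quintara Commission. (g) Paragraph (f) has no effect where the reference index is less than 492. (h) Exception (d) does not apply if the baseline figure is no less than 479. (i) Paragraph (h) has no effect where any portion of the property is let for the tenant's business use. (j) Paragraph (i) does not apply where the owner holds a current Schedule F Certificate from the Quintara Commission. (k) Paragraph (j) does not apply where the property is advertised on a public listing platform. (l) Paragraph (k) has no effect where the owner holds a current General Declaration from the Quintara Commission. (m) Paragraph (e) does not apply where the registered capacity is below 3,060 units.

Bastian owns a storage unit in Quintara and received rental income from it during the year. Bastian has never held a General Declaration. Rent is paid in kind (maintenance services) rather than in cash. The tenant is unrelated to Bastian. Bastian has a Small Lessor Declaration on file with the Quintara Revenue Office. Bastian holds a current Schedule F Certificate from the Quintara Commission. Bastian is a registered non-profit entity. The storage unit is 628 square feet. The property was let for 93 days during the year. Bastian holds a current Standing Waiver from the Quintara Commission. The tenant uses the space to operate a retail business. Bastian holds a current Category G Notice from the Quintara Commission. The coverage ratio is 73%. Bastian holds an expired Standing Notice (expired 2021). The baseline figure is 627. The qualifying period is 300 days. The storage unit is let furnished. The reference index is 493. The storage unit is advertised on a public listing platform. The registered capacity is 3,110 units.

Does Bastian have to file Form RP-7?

Exception (a) does not apply: no current Standing Notice is held.
Exception (b): Bastian is a registered non-profit; a current Category G Notice is held — every condition holds. Turning to paragraphs (f)–(g): (f) applies — a current Standing Waiver is held. (g) is inapplicable (the reference index is 493, not less than 492), so (f) stands. (b) is therefore removed.
Exception (c) fails — the coverage ratio is 73%, not under 71%.
Exception (d)'s conditions are all satisfied: rent is paid in kind; a Small Lessor Declaration is on file. Considering the limiting provisions: (h) would limit (d) — the baseline figure is 627, meeting the 479 threshold — but (i) sets (h) aside: (i) applies — the space is let for business use. (j) would limit (i) — a current Schedule F Certificate is held — but (k) sets (j) aside: (k) operates — the property is publicly advertised. (l) does not operate here (no current General Declaration is held), so (k) stands. Exception (d) stands.
Exception (e) requires that the tenant is an immediate family member of the owner; but the tenant is unrelated to the owner, so (e) is unavailable.

No — exception (d) applies; Bastian is not required to file Form RP-7.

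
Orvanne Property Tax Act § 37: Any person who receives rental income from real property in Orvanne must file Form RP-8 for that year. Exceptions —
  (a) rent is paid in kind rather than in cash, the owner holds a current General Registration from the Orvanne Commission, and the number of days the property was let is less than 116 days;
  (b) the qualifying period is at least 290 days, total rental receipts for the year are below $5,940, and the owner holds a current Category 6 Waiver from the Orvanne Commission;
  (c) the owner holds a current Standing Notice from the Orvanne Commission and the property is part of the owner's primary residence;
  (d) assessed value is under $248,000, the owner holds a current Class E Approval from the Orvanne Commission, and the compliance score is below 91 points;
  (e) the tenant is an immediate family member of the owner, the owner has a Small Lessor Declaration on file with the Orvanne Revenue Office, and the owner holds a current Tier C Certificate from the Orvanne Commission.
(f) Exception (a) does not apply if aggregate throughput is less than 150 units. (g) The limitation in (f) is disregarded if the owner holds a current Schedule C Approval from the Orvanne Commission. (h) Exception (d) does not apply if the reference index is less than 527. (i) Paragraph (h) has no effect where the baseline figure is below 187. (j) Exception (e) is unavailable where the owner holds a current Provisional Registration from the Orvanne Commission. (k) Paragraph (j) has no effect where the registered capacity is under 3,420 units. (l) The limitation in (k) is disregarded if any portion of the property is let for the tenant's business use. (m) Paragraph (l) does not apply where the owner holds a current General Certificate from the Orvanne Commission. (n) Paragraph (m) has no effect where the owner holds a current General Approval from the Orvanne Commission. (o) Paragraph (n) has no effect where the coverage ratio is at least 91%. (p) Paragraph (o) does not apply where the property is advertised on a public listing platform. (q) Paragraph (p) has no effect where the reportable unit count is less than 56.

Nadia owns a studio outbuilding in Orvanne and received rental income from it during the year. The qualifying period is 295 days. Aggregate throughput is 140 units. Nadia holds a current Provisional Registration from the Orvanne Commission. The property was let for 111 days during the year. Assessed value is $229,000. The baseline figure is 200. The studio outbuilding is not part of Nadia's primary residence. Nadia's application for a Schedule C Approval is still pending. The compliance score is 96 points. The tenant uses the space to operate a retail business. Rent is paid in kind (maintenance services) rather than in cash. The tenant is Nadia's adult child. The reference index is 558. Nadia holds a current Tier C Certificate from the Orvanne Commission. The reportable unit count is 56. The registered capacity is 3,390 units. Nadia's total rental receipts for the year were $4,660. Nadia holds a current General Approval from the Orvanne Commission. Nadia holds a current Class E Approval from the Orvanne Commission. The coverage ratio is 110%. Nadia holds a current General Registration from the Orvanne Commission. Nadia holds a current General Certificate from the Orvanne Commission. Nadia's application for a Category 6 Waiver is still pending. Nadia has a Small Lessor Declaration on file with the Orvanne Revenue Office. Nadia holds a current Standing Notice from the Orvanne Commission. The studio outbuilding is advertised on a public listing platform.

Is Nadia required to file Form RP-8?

Exception (a): rent is paid in kind; a current General Registration is held; the number of days the property was let is 111 days, less than the 116 days limit — every condition holds. But: (f) operates against (a): aggregate throughput is 140 units, less than the 150 units limit. (g) does not operate here (no current Schedule C Approval is held), so (f) stands. So (a) is unavailable.
Exception (b) requires that the owner holds a current Category 6 Waiver from the Orvanne Commission; but there is no Category 6 Waiver in force, so (b) is unavailable.
Exception (c) requires that the property is part of the owner's primary residence; but the studio outbuilding is not part of the primary residence, so (c) is unavailable.
Exception (d) does not apply: the compliance score is 96 points, not below 91 points.
All of (e)'s requirements are met (the tenant is an immediate family member; a Small Lessor Declaration is on file; a current Tier C Certificate is held). But applying paragraphs (j)–(q): (j) applies — a current Provisional Registration is held. (k) operates (the registered capacity is 3,390 units, under the 3,420 units limit), but is overridden by (l): (l) operates against (k): the space is let for business use. (m) would limit (l) — a current General Certificate is held — but (n) sets (m) aside: (n) operates against (m): a current General Approval is held. (o) would limit (n) — the coverage ratio is 110%, meeting the 91% threshold — but (p) sets (o) aside: (p) operates — the property is publicly advertised. (q) is inapplicable (the reportable unit count is 56, not less than 56), so (p) stands. (e) is therefore removed.
No exception is made out. Nadia falls within the general rule.

Yes — Nadia must file Form RP-8.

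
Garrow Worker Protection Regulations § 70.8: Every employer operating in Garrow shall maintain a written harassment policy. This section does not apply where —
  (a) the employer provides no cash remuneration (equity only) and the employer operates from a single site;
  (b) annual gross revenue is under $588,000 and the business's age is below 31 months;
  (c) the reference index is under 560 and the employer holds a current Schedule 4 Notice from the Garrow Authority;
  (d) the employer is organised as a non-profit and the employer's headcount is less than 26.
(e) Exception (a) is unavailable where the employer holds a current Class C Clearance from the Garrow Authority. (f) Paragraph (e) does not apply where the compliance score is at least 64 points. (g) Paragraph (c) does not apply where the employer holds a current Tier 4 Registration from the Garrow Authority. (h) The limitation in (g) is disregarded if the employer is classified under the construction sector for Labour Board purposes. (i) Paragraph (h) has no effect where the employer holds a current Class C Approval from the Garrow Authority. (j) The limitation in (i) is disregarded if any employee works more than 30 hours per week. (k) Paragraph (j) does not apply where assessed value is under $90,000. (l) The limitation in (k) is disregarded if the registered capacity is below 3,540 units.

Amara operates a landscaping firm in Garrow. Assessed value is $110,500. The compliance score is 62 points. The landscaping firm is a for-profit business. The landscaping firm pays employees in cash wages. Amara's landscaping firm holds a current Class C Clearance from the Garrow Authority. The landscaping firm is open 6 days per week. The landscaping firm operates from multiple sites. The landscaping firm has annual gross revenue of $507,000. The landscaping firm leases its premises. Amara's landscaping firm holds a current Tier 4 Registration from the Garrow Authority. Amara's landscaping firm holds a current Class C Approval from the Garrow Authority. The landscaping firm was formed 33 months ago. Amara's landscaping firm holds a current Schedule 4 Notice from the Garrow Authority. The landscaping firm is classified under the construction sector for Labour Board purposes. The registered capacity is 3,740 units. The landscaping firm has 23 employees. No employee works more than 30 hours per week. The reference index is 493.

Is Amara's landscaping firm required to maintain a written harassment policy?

Yes — Amara's landscaping firm must maintain a written harassment policy.

Exception (a) requires that the employer provides no cash remuneration (equity only); but employees are paid cash wages, so (a) is unavailable.
Exception (b) fails — the business's age is 33 months, not below 31 months.
Exception (c): the reference index is 493, under the 560 limit; a current Schedule 4 Notice is held — every condition holds. However, paragraphs (g)–(l) must be considered: (g) operates against (c): a current Tier 4 Registration is held. (h) is engaged (the landscaping firm is classified under the construction sector), but is itself disapplied by (i): (i) applies — a current Class C Approval is held. (j), which would lift (i), is not engaged — no employee exceeds 30 hours/week. (c) is therefore removed.
Exception (d) requires that the employer is organised as a non-profit; but the employer is for-profit, so (d) is unavailable.
None of the exceptions is available; § 70.8 applies in full.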